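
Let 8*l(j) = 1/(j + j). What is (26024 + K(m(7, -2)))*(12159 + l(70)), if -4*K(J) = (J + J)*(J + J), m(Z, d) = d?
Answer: 17717123381/56 ≈ 3.1638e+8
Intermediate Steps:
K(J) = -J² (K(J) = -(J + J)*(J + J)/4 = -2*J*2*J/4 = -J²)
l(j) = 1/(16*j) (l(j) = 1/(8*(j + j)) = 1/(8*((2*j))) = (1/(2*j))/8 = 1/(16*j))
(26024 + K(m(7, -2)))*(12159 + l(70)) = (26024 - 1*(-2)²)*(12159 + (1/16)/70) = (26024 - 1*4)*(12159 + (1/16)*(1/70)) = (26024 - 4)*(12159 + 1/1120) = 26020*(13618081/1120) = 17717123381/56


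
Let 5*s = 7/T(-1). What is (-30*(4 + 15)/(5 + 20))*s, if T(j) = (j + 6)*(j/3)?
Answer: 2394/125 ≈ 19.152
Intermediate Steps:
T(j) = j*(6 + j)/3 (T(j) = (6 + j)*(j*(⅓)) = (6 + j)*(j/3) = j*(6 + j)/3)
s = -21/25 (s = (7/(((⅓)*(-1)*(6 - 1))))/5 = (7/(((⅓)*(-1)*5)))/5 = (7/(-5/3))/5 = (7*(-⅗))/5 = (⅕)*(-21/5) = -21/25 ≈ -0.84000)
(-30*(4 + 15)/(5 + 20))*s = -30*(4 + 15)/(5 + 20)*(-21/25) = -570/25*(-21/25) = -30*19/25*(-21/25) = -114/5*(-21/25) = 2394/125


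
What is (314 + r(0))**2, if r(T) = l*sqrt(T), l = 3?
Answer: 98596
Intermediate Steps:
r(T) = 3*sqrt(T)
(314 + r(0))**2 = (314 + 3*sqrt(0))**2 = (314 + 3*0)**2 = (314 + 0)**2 = 314**2 = 98596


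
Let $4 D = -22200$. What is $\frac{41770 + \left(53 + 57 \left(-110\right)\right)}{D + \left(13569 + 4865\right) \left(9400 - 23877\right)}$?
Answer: $- \frac{35553}{266874568} \approx -0.00013322$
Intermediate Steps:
$D = -5550$ ($D = \frac{1}{4} \left(-22200\right) = -5550$)
$\frac{41770 + \left(53 + 57 \left(-110\right)\right)}{D + \left(13569 + 4865\right) \left(9400 - 23877\right)} = \frac{41770 + \left(53 + 57 \left(-110\right)\right)}{-5550 + \left(13569 + 4865\right) \left(9400 - 23877\right)} = \frac{41770 + \left(53 - 6270\right)}{-5550 + 18434 \left(-14477\right)} = \frac{41770 - 6217}{-5550 - 266869018} = \frac{35553}{-266874568} = 35553 \left(- \frac{1}{266874568}\right) = - \frac{35553}{266874568}$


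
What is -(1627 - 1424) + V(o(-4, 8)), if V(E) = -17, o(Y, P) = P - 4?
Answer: -220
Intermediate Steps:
o(Y, P) = -4 + P
-(1627 - 1424) + V(o(-4, 8)) = -(1627 - 1424) - 17 = -1*203 - 17 = -203 - 17 = -220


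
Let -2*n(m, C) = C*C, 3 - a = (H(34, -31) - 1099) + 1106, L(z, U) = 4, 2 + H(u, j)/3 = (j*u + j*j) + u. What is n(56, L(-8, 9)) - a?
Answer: -187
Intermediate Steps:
H(u, j) = -6 + 3*u + 3*j² + 3*j*u (H(u, j) = -6 + 3*((j*u + j*j) + u) = -6 + 3*((j*u + j²) + u) = -6 + 3*((j² + j*u) + u) = -6 + 3*(u + j² + j*u) = -6 + (3*u + 3*j² + 3*j*u) = -6 + 3*u + 3*j² + 3*j*u)
a = 179 (a = 3 - (((-6 + 3*34 + 3*(-31)² + 3*(-31)*34) - 1099) + 1106) = 3 - (((-6 + 102 + 3*961 - 3162) - 1099) + 1106) = 3 - (((-6 + 102 + 2883 - 3162) - 1099) + 1106) = 3 - ((-183 - 1099) + 1106) = 3 - (-1282 + 1106) = 3 - 1*(-176) = 3 + 176 = 179)
n(m, C) = -C²/2 (n(m, C) = -C*C/2 = -C²/2)
n(56, L(-8, 9)) - a = -½*4² - 1*179 = -½*16 - 179 = -8 - 179 = -187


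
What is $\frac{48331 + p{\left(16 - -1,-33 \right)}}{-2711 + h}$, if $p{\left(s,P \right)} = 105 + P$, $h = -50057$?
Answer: $- \frac{499}{544} \approx -0.91728$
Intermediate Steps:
$\frac{48331 + p{\left(16 - -1,-33 \right)}}{-2711 + h} = \frac{48331 + \left(105 - 33\right)}{-2711 - 50057} = \frac{48331 + 72}{-52768} = 48403 \left(- \frac{1}{52768}\right) = - \frac{499}{544}$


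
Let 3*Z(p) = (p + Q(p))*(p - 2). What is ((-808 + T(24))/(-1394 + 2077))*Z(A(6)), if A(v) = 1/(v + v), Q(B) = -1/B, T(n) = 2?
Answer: -1325467/147528 ≈ -8.9845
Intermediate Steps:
A(v) = 1/(2*v)
Z(p) = (-2 + p)*(p - 1/p)/3 (Z(p) = ((p - 1/p)*(p - 2))/3 = ((p - 1/p)*(-2 + p))/3 = ((-2 + p)*(p - 1/p))/3 = (-2 + p)*(p - 1/p)/3)
((-808 + T(24))/(-1394 + 2077))*Z(A(6)) = ((-808 + 2)/(-1394 + 2077))*((2 + ((½)/6)*(-1 + ((½)/6)² - 1/6))/(3*(((½)/6)))) = (-806/683)*((2 + ((½)*(⅙))*(-1 + ((½)*(⅙))² - 1/6))/(3*(((½)*(⅙))))) = (-806*1/683)*((2 + (-1 + (1/12)² - 2*1/12)/12)/(3*(1/12))) = -806*12*(2 + (-1 + 1/144 - ⅙)/12)/2049 = -806*12*(2 + (1/12)*(-167/144))/2049 = -806*12*(2 - 167/1728)/2049 = -806*12*3289/(2049*1728) = -806/683*3289/432 = -1325467/147528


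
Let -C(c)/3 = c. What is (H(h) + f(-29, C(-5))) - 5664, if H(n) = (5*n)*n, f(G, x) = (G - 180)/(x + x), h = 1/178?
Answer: -2695183543/475260 ≈ -5671.0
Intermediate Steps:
h = 1/178 ≈ 0.0056180
C(c) = -3*c
f(G, x) = (-180 + G)/(2*x) (f(G, x) = (-180 + G)/((2*x)) = (-180 + G)*(1/(2*x)) = (-180 + G)/(2*x))
H(n) = 5*n**2
(H(h) + f(-29, C(-5))) - 5664 = (5*(1/178)**2 + (-180 - 29)/(2*((-3*(-5))))) - 5664 = (5*(1/31684) + (1/2)*(-209)/15) - 5664 = (5/31684 + (1/2)*(1/15)*(-209)) - 5664 = (5/31684 - 209/30) - 5664 = -3310903/475260 - 5664 = -2695183543/475260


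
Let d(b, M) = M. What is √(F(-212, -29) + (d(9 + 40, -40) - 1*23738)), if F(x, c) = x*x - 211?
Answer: √20955 ≈ 144.76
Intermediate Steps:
F(x, c) = -211 + x² (F(x, c) = x² - 211 = -211 + x²)
√(F(-212, -29) + (d(9 + 40, -40) - 1*23738)) = √((-211 + (-212)²) + (-40 - 1*23738)) = √((-211 + 44944) + (-40 - 23738)) = √(44733 - 23778) = √20955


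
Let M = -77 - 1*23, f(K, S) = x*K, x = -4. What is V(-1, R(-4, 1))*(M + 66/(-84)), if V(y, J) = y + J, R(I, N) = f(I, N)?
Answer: -21165/14 ≈ -1511.8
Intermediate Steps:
f(K, S) = -4*K
R(I, N) = -4*I
M = -100 (M = -77 - 23 = -100)
V(y, J) = J + y
V(-1, R(-4, 1))*(M + 66/(-84)) = (-4*(-4) - 1)*(-100 + 66/(-84)) = (16 - 1)*(-100 + 66*(-1/84)) = 15*(-100 - 11/14) = 15*(-1411/14) = -21165/14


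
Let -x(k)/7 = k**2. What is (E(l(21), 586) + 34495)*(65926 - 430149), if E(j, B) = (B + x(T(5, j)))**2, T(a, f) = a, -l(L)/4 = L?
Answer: -74088785768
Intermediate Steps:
l(L) = -4*L
x(k) = -7*k**2
E(j, B) = (-175 + B)**2 (E(j, B) = (B - 7*5**2)**2 = (B - 7*25)**2 = (B - 175)**2 = (-175 + B)**2)
(E(l(21), 586) + 34495)*(65926 - 430149) = ((-175 + 586)**2 + 34495)*(65926 - 430149) = (411**2 + 34495)*(-364223) = (168921 + 34495)*(-364223) = 203416*(-364223) = -74088785768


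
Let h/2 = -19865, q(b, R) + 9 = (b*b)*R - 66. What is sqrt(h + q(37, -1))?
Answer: I*sqrt(41174) ≈ 202.91*I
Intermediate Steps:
q(b, R) = -75 + R*b**2 (q(b, R) = -9 + ((b*b)*R - 66) = -9 + (b**2*R - 66) = -9 + (R*b**2 - 66) = -9 + (-66 + R*b**2) = -75 + R*b**2)
h = -39730 (h = 2*(-19865) = -39730)
sqrt(h + q(37, -1)) = sqrt(-39730 + (-75 - 1*37**2)) = sqrt(-39730 + (-75 - 1*1369)) = sqrt(-39730 + (-75 - 1369)) = sqrt(-39730 - 1444) = sqrt(-41174) = I*sqrt(41174)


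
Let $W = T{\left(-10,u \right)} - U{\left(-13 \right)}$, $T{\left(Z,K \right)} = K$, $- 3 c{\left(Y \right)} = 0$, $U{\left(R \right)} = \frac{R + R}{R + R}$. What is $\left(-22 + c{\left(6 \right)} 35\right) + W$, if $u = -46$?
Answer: $-69$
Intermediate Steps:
$U{\left(R \right)} = 1$ ($U{\left(R \right)} = \frac{2 R}{2 R} = 2 R \frac{1}{2 R} = 1$)
$c{\left(Y \right)} = 0$ ($c{\left(Y \right)} = \left(- \frac{1}{3}\right) 0 = 0$)
$W = -47$ ($W = -46 - 1 = -47$)
$\left(-22 + c{\left(6 \right)} 35\right) + W = \left(-22 + 0 \cdot 35\right) - 47 = \left(-22 + 0\right) - 47 = -22 - 47 = -69$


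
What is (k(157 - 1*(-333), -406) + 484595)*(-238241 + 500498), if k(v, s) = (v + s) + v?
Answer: 127238966433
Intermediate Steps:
k(v, s) = s + 2*v (k(v, s) = (s + v) + v = s + 2*v)
(k(157 - 1*(-333), -406) + 484595)*(-238241 + 500498) = ((-406 + 2*(157 - 1*(-333))) + 484595)*(-238241 + 500498) = ((-406 + 2*(157 + 333)) + 484595)*262257 = ((-406 + 2*490) + 484595)*262257 = ((-406 + 980) + 484595)*262257 = (574 + 484595)*262257 = 485169*262257 = 127238966433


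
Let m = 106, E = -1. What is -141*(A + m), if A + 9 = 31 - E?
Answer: -18189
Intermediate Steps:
A = 23 (A = -9 + (31 - 1*(-1)) = -9 + (31 + 1) = -9 + 32 = 23)
-141*(A + m) = -141*(23 + 106) = -141*129 = -18189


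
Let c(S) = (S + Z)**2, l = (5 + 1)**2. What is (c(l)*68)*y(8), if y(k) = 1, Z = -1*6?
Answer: 61200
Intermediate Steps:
Z = -6
l = 36 (l = 6**2 = 36)
c(S) = (-6 + S)**2 (c(S) = (S - 6)**2 = (-6 + S)**2)
(c(l)*68)*y(8) = ((-6 + 36)**2*68)*1 = (30**2*68)*1 = (900*68)*1 = 61200*1 = 61200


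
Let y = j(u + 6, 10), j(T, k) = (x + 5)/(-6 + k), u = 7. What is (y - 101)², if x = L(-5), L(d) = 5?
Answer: 38809/4 ≈ 9702.3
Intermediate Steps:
x = 5
j(T, k) = 10/(-6 + k) (j(T, k) = (5 + 5)/(-6 + k) = 10/(-6 + k))
y = 5/2 (y = 10/(-6 + 10) = 10/4 = 10*(¼) = 5/2 ≈ 2.5000)
(y - 101)² = (5/2 - 101)² = (-197/2)² = 38809/4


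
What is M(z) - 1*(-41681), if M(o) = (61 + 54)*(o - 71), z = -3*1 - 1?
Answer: 33056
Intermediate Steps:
z = -4 (z = -3 - 1 = -4)
M(o) = -8165 + 115*o (M(o) = 115*(-71 + o) = -8165 + 115*o)
M(z) - 1*(-41681) = (-8165 + 115*(-4)) - 1*(-41681) = (-8165 - 460) + 41681 = -8625 + 41681 = 33056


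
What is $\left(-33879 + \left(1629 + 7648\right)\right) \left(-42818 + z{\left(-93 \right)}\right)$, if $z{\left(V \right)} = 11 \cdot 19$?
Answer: $1048266618$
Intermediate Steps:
$z{\left(V \right)} = 209$
$\left(-33879 + \left(1629 + 7648\right)\right) \left(-42818 + z{\left(-93 \right)}\right) = \left(-33879 + \left(1629 + 7648\right)\right) \left(-42818 + 209\right) = \left(-33879 + 9277\right) \left(-42609\right) = \left(-24602\right) \left(-42609\right) = 1048266618$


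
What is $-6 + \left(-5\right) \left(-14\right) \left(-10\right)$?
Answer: $-706$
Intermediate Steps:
$-6 + \left(-5\right) \left(-14\right) \left(-10\right) = -6 + 70 \left(-10\right) = -6 - 700 = -706$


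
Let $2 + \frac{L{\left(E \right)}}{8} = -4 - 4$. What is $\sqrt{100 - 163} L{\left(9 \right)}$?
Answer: $- 240 i \sqrt{7} \approx - 634.98 i$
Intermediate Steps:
$L{\left(E \right)} = -80$ ($L{\left(E \right)} = -16 + 8 \left(-4 - 4\right) = -16 + 8 \left(-8\right) = -16 - 64 = -80$)
$\sqrt{100 - 163} L{\left(9 \right)} = \sqrt{100 - 163} \left(-80\right) = \sqrt{-63} \left(-80\right) = 3 i \sqrt{7} \left(-80\right) = - 240 i \sqrt{7}$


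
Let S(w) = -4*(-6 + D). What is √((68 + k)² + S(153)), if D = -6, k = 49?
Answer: √13737 ≈ 117.20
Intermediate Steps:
S(w) = 48 (S(w) = -4*(-6 - 6) = -4*(-12) = 48)
√((68 + k)² + S(153)) = √((68 + 49)² + 48) = √(117² + 48) = √(13689 + 48) = √13737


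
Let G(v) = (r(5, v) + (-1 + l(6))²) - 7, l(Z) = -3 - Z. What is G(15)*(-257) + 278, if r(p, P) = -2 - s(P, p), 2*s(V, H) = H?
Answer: -44933/2 ≈ -22467.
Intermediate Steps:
s(V, H) = H/2
r(p, P) = -2 - p/2
G(v) = 177/2 (G(v) = ((-2 - ½*5) + (-1 + (-3 - 1*6))²) - 7 = ((-2 - 5/2) + (-1 + (-3 - 6))²) - 7 = (-9/2 + (-1 - 9)²) - 7 = (-9/2 + (-10)²) - 7 = (-9/2 + 100) - 7 = 191/2 - 7 = 177/2)
G(15)*(-257) + 278 = (177/2)*(-257) + 278 = -45489/2 + 278 = -44933/2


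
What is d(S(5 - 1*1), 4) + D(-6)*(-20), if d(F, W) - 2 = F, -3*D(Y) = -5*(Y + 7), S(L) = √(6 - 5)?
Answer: -91/3 ≈ -30.333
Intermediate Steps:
S(L) = 1 (S(L) = √1 = 1)
D(Y) = 35/3 + 5*Y/3 (D(Y) = -(-5)*(Y + 7)/3 = -(-5)*(7 + Y)/3 = -(-35 - 5*Y)/3 = 35/3 + 5*Y/3)
d(F, W) = 2 + F
d(S(5 - 1*1), 4) + D(-6)*(-20) = (2 + 1) + (35/3 + (5/3)*(-6))*(-20) = 3 + (35/3 - 10)*(-20) = 3 + (5/3)*(-20) = 3 - 100/3 = -91/3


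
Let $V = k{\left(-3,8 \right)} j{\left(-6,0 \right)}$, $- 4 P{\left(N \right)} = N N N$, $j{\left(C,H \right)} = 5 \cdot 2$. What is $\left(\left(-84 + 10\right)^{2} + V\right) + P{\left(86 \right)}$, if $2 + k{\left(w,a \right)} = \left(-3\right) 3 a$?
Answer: $-154278$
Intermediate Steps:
$j{\left(C,H \right)} = 10$
$k{\left(w,a \right)} = -2 - 9 a$ ($k{\left(w,a \right)} = -2 + \left(-3\right) 3 a = -2 - 9 a$)
$P{\left(N \right)} = - \frac{N^{3}}{4}$ ($P{\left(N \right)} = - \frac{N N N}{4} = - \frac{N^{2} N}{4} = - \frac{N^{3}}{4}$)
$V = -740$ ($V = \left(-2 - 72\right) 10 = \left(-74\right) 10 = -740$)
$\left(\left(-84 + 10\right)^{2} + V\right) + P{\left(86 \right)} = \left(\left(-84 + 10\right)^{2} - 740\right) - \frac{86^{3}}{4} = \left(\left(-74\right)^{2} - 740\right) - 159014 = \left(5476 - 740\right) - 159014 = 4736 - 159014 = -154278$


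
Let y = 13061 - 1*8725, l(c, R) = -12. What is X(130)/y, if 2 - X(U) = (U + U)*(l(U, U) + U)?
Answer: -15339/2168 ≈ -7.0752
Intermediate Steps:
y = 4336 (y = 13061 - 8725 = 4336)
X(U) = 2 - 2*U*(-12 + U) (X(U) = 2 - (U + U)*(-12 + U) = 2 - 2*U*(-12 + U))
X(130)/y = (2 - 2*130**2 + 24*130)/4336 = (2 - 2*16900 + 3120)*(1/4336) = (2 - 33800 + 3120)*(1/4336) = -30678*1/4336 = -15339/2168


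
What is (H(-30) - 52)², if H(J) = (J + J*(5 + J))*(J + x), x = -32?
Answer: 1997374864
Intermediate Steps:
H(J) = (-32 + J)*(J + J*(5 + J)) (H(J) = (J + J*(5 + J))*(J - 32) = (J + J*(5 + J))*(-32 + J) = (-32 + J)*(J + J*(5 + J)))
(H(-30) - 52)² = (-30*(-192 + (-30)² - 26*(-30)) - 52)² = (-30*(-192 + 900 + 780) - 52)² = (-30*1488 - 52)² = (-44640 - 52)² = (-44692)² = 1997374864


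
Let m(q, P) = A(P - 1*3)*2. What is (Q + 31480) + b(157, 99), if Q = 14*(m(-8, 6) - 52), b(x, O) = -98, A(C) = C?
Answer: 30738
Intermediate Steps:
m(q, P) = -6 + 2*P (m(q, P) = (P - 1*3)*2 = (P - 3)*2 = (-3 + P)*2 = -6 + 2*P)
Q = -644 (Q = 14*((-6 + 2*6) - 52) = 14*((-6 + 12) - 52) = 14*(6 - 52) = 14*(-46) = -644)
(Q + 31480) + b(157, 99) = (-644 + 31480) - 98 = 30836 - 98 = 30738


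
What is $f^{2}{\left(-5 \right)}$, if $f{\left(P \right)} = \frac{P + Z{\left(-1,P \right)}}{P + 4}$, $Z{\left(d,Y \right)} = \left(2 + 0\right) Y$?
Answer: $225$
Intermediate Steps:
$Z{\left(d,Y \right)} = 2 Y$
$f{\left(P \right)} = \frac{3 P}{4 + P}$ ($f{\left(P \right)} = \frac{P + 2 P}{P + 4} = \frac{3 P}{4 + P}$)
$f^{2}{\left(-5 \right)} = \left(3 \left(-5\right) \frac{1}{4 - 5}\right)^{2} = \left(3 \left(-5\right) \frac{1}{-1}\right)^{2} = \left(3 \left(-5\right) \left(-1\right)\right)^{2} = 15^{2} = 225$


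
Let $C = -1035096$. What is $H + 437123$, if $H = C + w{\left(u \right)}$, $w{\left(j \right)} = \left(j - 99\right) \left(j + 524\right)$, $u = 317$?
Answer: $-414635$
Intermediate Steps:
$w{\left(j \right)} = \left(-99 + j\right) \left(524 + j\right)$
$H = -851758$ ($H = -1035096 + \left(-51876 + 317^{2} + 425 \cdot 317\right) = -1035096 + \left(-51876 + 100489 + 134725\right) = -1035096 + 183338 = -851758$)
$H + 437123 = -851758 + 437123 = -414635$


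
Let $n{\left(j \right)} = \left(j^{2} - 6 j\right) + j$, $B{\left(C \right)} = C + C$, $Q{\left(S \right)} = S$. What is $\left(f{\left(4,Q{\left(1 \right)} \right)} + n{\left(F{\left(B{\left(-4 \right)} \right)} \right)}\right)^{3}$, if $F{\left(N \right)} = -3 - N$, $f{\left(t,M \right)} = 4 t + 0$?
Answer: $4096$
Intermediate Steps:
$f{\left(t,M \right)} = 4 t$
$B{\left(C \right)} = 2 C$
$n{\left(j \right)} = j^{2} - 5 j$
$\left(f{\left(4,Q{\left(1 \right)} \right)} + n{\left(F{\left(B{\left(-4 \right)} \right)} \right)}\right)^{3} = \left(4 \cdot 4 + \left(-3 - 2 \left(-4\right)\right) \left(-5 - \left(3 + 2 \left(-4\right)\right)\right)\right)^{3} = \left(16 + \left(-3 - -8\right) \left(-5 - -5\right)\right)^{3} = \left(16 + \left(-3 + 8\right) \left(-5 + \left(-3 + 8\right)\right)\right)^{3} = \left(16 + 5 \left(-5 + 5\right)\right)^{3} = \left(16 + 5 \cdot 0\right)^{3} = \left(16 + 0\right)^{3} = 16^{3} = 4096$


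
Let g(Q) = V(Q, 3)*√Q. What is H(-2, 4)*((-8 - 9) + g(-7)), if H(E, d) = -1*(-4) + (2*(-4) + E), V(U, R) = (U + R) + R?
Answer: 102 + 6*I*√7 ≈ 102.0 + 15.875*I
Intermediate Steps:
V(U, R) = U + 2*R (V(U, R) = (R + U) + R = U + 2*R)
g(Q) = √Q*(6 + Q) (g(Q) = (Q + 2*3)*√Q = (Q + 6)*√Q = (6 + Q)*√Q = √Q*(6 + Q))
H(E, d) = -4 + E (H(E, d) = 4 + (-8 + E) = -4 + E)
H(-2, 4)*((-8 - 9) + g(-7)) = (-4 - 2)*((-8 - 9) + √(-7)*(6 - 7)) = -6*(-17 + (I*√7)*(-1)) = -6*(-17 - I*√7) = 102 + 6*I*√7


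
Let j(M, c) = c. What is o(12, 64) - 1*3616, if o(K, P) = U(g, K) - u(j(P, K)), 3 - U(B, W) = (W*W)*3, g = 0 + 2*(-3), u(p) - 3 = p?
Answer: -4060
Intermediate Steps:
u(p) = 3 + p
g = -6 (g = 0 - 6 = -6)
U(B, W) = 3 - 3*W² (U(B, W) = 3 - W*W*3 = 3 - W²*3 = 3 - 3*W²)
o(K, P) = -K - 3*K² (o(K, P) = (3 - 3*K²) - (3 + K) = (3 - 3*K²) + (-3 - K) = -K - 3*K²)
o(12, 64) - 1*3616 = 12*(-1 - 3*12) - 1*3616 = 12*(-1 - 36) - 3616 = 12*(-37) - 3616 = -444 - 3616 = -4060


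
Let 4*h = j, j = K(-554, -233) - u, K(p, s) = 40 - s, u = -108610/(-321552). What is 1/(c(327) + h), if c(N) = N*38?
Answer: 643104/8035047847 ≈ 8.0037e-5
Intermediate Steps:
c(N) = 38*N
u = 54305/160776 (u = -108610*(-1/321552) = 54305/160776 ≈ 0.33777)
j = 43837543/160776 (j = (40 - 1*(-233)) - 1*54305/160776 = (40 + 233) - 54305/160776 = 273 - 54305/160776 = 43837543/160776 ≈ 272.66)
h = 43837543/643104 (h = (¼)*(43837543/160776) = 43837543/643104 ≈ 68.166)
1/(c(327) + h) = 1/(38*327 + 43837543/643104) = 1/(12426 + 43837543/643104) = 1/(8035047847/643104) = 643104/8035047847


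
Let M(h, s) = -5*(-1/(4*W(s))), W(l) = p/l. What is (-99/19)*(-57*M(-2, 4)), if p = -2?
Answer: -1485/2 ≈ -742.50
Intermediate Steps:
W(l) = -2/l
M(h, s) = -5*s/8
(-99/19)*(-57*M(-2, 4)) = (-99/19)*(-(-285)*4/8) = (-99*1/19)*(-57*(-5/2)) = -99/19*285/2 = -1485/2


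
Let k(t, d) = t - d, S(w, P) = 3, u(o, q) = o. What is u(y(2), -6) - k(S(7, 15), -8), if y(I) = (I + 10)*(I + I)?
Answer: 37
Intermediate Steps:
y(I) = 2*I*(10 + I) (y(I) = (10 + I)*(2*I) = 2*I*(10 + I))
u(y(2), -6) - k(S(7, 15), -8) = 2*2*(10 + 2) - (3 - 1*(-8)) = 2*2*12 - (3 + 8) = 48 - 1*11 = 48 - 11 = 37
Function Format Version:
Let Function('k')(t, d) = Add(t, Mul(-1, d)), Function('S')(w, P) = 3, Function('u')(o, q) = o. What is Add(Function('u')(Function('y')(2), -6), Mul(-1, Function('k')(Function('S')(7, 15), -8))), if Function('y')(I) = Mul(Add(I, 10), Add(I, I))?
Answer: 37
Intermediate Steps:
Function('y')(I) = Mul(2, I, Add(10, I)) (Function('y')(I) = Mul(Add(10, I), Mul(2, I)) = Mul(2, I, Add(10, I)))
Add(Function('u')(Function('y')(2), -6), Mul(-1, Function('k')(Function('S')(7, 15), -8))) = Add(Mul(2, 2, Add(10, 2)), Mul(-1, Add(3, Mul(-1, -8)))) = Add(Mul(2, 2, 12), Mul(-1, Add(3, 8))) = Add(48, Mul(-1, 11)) = Add(48, -11) = 37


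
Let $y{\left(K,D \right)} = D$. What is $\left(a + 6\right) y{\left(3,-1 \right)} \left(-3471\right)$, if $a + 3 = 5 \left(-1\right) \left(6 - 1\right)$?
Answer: $-76362$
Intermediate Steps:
$a = -28$ ($a = -3 + 5 \left(-1\right) \left(6 - 1\right) = -3 - 5 \left(6 - 1\right) = -3 - 25 = -28$)
$\left(a + 6\right) y{\left(3,-1 \right)} \left(-3471\right) = \left(-28 + 6\right) \left(-1\right) \left(-3471\right) = \left(-22\right) \left(-1\right) \left(-3471\right) = 22 \left(-3471\right) = -76362$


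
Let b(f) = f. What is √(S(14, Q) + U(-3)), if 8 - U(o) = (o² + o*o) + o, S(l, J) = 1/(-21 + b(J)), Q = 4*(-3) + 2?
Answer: I*√6758/31 ≈ 2.6518*I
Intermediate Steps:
Q = -10 (Q = -12 + 2 = -10)
S(l, J) = 1/(-21 + J)
U(o) = 8 - o - 2*o² (U(o) = 8 - ((o² + o*o) + o) = 8 - ((o² + o²) + o) = 8 - (2*o² + o) = 8 - (o + 2*o²) = 8 + (-o - 2*o²) = 8 - o - 2*o²)
√(S(14, Q) + U(-3)) = √(1/(-21 - 10) + (8 - 1*(-3) - 2*(-3)²)) = √(1/(-31) + (8 + 3 - 2*9)) = √(-1/31 + (8 + 3 - 18)) = √(-1/31 - 7) = √(-218/31) = I*√6758/31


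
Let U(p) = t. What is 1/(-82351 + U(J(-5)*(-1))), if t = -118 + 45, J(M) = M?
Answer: -1/82424 ≈ -1.2132e-5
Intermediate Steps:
t = -73
U(p) = -73
1/(-82351 + U(J(-5)*(-1))) = 1/(-82351 - 73) = 1/(-82424) = -1/82424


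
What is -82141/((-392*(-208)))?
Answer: -82141/81536 ≈ -1.0074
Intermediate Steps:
-82141/((-392*(-208))) = -82141/81536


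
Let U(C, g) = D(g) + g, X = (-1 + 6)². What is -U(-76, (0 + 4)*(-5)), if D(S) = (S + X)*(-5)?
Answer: 45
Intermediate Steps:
X = 25 (X = 5² = 25)
D(S) = -125 - 5*S (D(S) = (S + 25)*(-5) = (25 + S)*(-5) = -125 - 5*S)
U(C, g) = -125 - 4*g (U(C, g) = (-125 - 5*g) + g = -125 - 4*g)
-U(-76, (0 + 4)*(-5)) = -(-125 - 4*(0 + 4)*(-5)) = -(-125 - 16*(-5)) = -(-125 - 4*(-20)) = -(-125 + 80) = -1*(-45) = 45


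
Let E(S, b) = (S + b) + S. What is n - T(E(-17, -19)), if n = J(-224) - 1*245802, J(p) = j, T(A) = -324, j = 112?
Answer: -245366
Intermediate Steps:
E(S, b) = b + 2*S
J(p) = 112
n = -245690 (n = 112 - 1*245802 = 112 - 245802 = -245690)
n - T(E(-17, -19)) = -245690 - 1*(-324) = -245690 + 324 = -245366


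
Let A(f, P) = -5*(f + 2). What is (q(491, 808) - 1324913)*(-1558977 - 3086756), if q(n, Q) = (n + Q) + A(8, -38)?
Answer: 6149389525712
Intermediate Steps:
A(f, P) = -10 - 5*f (A(f, P) = -5*(2 + f) = -10 - 5*f)
q(n, Q) = -50 + Q + n (q(n, Q) = (n + Q) + (-10 - 5*8) = (Q + n) + (-10 - 40) = (Q + n) - 50 = -50 + Q + n)
(q(491, 808) - 1324913)*(-1558977 - 3086756) = ((-50 + 808 + 491) - 1324913)*(-1558977 - 3086756) = (1249 - 1324913)*(-4645733) = -1323664*(-4645733) = 6149389525712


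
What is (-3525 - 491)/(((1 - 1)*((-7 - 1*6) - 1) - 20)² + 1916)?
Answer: -1004/579 ≈ -1.7340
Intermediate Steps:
(-3525 - 491)/(((1 - 1)*((-7 - 1*6) - 1) - 20)² + 1916) = -4016/((0*((-7 - 6) - 1) - 20)² + 1916) = -4016/((0*(-13 - 1) - 20)² + 1916) = -4016/((0*(-14) - 20)² + 1916) = -4016/((0 - 20)² + 1916) = -4016/((-20)² + 1916) = -4016/(400 + 1916) = -4016/2316 = -4016*1/2316 = -1004/579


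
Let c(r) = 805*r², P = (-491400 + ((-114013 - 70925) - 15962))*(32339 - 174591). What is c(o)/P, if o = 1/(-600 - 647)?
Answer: 1/190234700630480 ≈ 5.2567e-15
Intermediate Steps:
o = -1/1247 (o = 1/(-1247) = -1/1247 ≈ -0.00080192)
P = 98481059600 (P = (-491400 + (-184938 - 15962))*(-142252) = (-491400 - 200900)*(-142252) = -692300*(-142252) = 98481059600)
c(o)/P = (805*(-1/1247)²)/98481059600 = (805*(1/1555009))*(1/98481059600) = (805/1555009)*(1/98481059600) = 1/190234700630480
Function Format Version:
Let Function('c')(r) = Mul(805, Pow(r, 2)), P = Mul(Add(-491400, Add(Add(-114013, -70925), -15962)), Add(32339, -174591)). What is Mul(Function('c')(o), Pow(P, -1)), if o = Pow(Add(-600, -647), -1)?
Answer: Rational(1, 190234700630480) ≈ 5.2567e-15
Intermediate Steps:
o = Rational(-1, 1247) (o = Pow(-1247, -1) = Rational(-1, 1247) ≈ -0.00080192)
P = 98481059600 (P = Mul(Add(-491400, Add(-184938, -15962)), -142252) = Mul(Add(-491400, -200900), -142252) = Mul(-692300, -142252) = 98481059600)
Mul(Function('c')(o), Pow(P, -1)) = Mul(Mul(805, Pow(Rational(-1, 1247), 2)), Pow(98481059600, -1)) = Mul(Mul(805, Rational(1, 1555009)), Rational(1, 98481059600)) = Mul(Rational(805, 1555009), Rational(1, 98481059600)) = Rational(1, 190234700630480)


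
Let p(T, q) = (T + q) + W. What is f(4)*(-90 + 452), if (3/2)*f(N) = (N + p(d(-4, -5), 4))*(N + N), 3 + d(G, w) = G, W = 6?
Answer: 40544/3 ≈ 13515.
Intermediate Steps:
d(G, w) = -3 + G
p(T, q) = 6 + T + q (p(T, q) = (T + q) + 6 = 6 + T + q)
f(N) = 4*N*(3 + N)/3 (f(N) = 2*((N + (6 + (-3 - 4) + 4))*(N + N))/3 = 2*((N + (6 - 7 + 4))*(2*N))/3 = 2*((N + 3)*(2*N))/3 = 2*((3 + N)*(2*N))/3 = 2*(2*N*(3 + N))/3 = 4*N*(3 + N)/3)
f(4)*(-90 + 452) = ((4/3)*4*(3 + 4))*(-90 + 452) = ((4/3)*4*7)*362 = (112/3)*362 = 40544/3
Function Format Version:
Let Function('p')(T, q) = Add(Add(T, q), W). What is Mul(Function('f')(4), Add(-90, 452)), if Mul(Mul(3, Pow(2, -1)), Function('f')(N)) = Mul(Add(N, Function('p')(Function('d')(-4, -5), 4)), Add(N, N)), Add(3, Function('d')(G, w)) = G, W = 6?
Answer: Rational(40544, 3) ≈ 13515.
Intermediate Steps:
Function('d')(G, w) = Add(-3, G)
Function('p')(T, q) = Add(6, T, q) (Function('p')(T, q) = Add(Add(T, q), 6) = Add(6, T, q))
Function('f')(N) = Mul(Rational(4, 3), N, Add(3, N)) (Function('f')(N) = Mul(Rational(2, 3), Mul(Add(N, Add(6, Add(-3, -4), 4)), Add(N, N))) = Mul(Rational(2, 3), Mul(Add(N, Add(6, -7, 4)), Mul(2, N))) = Mul(Rational(2, 3), Mul(Add(N, 3), Mul(2, N))) = Mul(Rational(2, 3), Mul(Add(3, N), Mul(2, N))) = Mul(Rational(2, 3), Mul(2, N, Add(3, N))) = Mul(Rational(4, 3), N, Add(3, N)))
Mul(Function('f')(4), Add(-90, 452)) = Mul(Mul(Rational(4, 3), 4, Add(3, 4)), Add(-90, 452)) = Mul(Mul(Rational(4, 3), 4, 7), 362) = Mul(Rational(112, 3), 362) = Rational(40544, 3)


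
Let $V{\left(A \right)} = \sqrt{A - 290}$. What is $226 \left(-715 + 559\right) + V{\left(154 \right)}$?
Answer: $-35256 + 2 i \sqrt{34} \approx -35256.0 + 11.662 i$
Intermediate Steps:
$V{\left(A \right)} = \sqrt{-290 + A}$
$226 \left(-715 + 559\right) + V{\left(154 \right)} = 226 \left(-715 + 559\right) + \sqrt{-290 + 154} = 226 \left(-156\right) + \sqrt{-136} = -35256 + 2 i \sqrt{34}$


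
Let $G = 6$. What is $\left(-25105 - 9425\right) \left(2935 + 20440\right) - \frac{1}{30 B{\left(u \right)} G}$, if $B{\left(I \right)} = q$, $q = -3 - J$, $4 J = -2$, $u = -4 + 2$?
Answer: $- \frac{363212437499}{450} \approx -8.0714 \cdot 10^{8}$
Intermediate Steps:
$u = -2$
$J = - \frac{1}{2}$ ($J = \frac{1}{4} \left(-2\right) = - \frac{1}{2} \approx -0.5$)
$q = - \frac{5}{2}$ ($q = -3 - - \frac{1}{2} = -3 + \frac{1}{2} = - \frac{5}{2} \approx -2.5$)
$B{\left(I \right)} = - \frac{5}{2}$
$\left(-25105 - 9425\right) \left(2935 + 20440\right) - \frac{1}{30 B{\left(u \right)} G} = \left(-25105 - 9425\right) \left(2935 + 20440\right) - \frac{1}{30 \left(- \frac{5}{2}\right) 6} = \left(-34530\right) 23375 - \frac{1}{\left(-75\right) 6} = -807138750 - \frac{1}{-450} = -807138750 - - \frac{1}{450} = -807138750 + \frac{1}{450} = - \frac{363212437499}{450}$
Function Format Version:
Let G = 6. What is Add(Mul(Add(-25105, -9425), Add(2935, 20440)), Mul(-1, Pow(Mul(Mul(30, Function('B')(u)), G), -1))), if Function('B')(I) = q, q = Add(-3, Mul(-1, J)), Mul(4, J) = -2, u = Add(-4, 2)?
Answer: Rational(-363212437499, 450) ≈ -8.0714e+8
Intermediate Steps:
u = -2
J = Rational(-1, 2) (J = Mul(Rational(1, 4), -2) = Rational(-1, 2) ≈ -0.50000)
q = Rational(-5, 2) (q = Add(-3, Mul(-1, Rational(-1, 2))) = Add(-3, Rational(1, 2)) = Rational(-5, 2) ≈ -2.5000)
Function('B')(I) = Rational(-5, 2)
Add(Mul(Add(-25105, -9425), Add(2935, 20440)), Mul(-1, Pow(Mul(Mul(30, Function('B')(u)), G), -1))) = Add(Mul(Add(-25105, -9425), Add(2935, 20440)), Mul(-1, Pow(Mul(Mul(30, Rational(-5, 2)), 6), -1))) = Add(Mul(-34530, 23375), Mul(-1, Pow(Mul(-75, 6), -1))) = Add(-807138750, Mul(-1, Pow(-450, -1))) = Add(-807138750, Mul(-1, Rational(-1, 450))) = Add(-807138750, Rational(1, 450)) = Rational(-363212437499, 450)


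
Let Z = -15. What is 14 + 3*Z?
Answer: -31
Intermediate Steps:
14 + 3*Z = 14 + 3*(-15) = 14 - 45 = -31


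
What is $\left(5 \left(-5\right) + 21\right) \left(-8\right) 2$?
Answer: $64$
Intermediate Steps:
$\left(5 \left(-5\right) + 21\right) \left(-8\right) 2 = \left(-25 + 21\right) \left(-8\right) 2 = \left(-4\right) \left(-8\right) 2 = 32 \cdot 2 = 64$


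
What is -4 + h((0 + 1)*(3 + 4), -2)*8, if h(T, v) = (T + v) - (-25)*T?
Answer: 1436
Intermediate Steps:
h(T, v) = v + 26*T (h(T, v) = (T + v) + 25*T = v + 26*T)
-4 + h((0 + 1)*(3 + 4), -2)*8 = -4 + (-2 + 26*((0 + 1)*(3 + 4)))*8 = -4 + (-2 + 26*(1*7))*8 = -4 + (-2 + 26*7)*8 = -4 + (-2 + 182)*8 = -4 + 180*8 = -4 + 1440 = 1436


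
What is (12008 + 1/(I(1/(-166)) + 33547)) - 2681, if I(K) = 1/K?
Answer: 311344588/33381 ≈ 9327.0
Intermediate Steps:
(12008 + 1/(I(1/(-166)) + 33547)) - 2681 = (12008 + 1/(1/(1/(-166)) + 33547)) - 2681 = (12008 + 1/(1/(-1/166) + 33547)) - 2681 = (12008 + 1/(-166 + 33547)) - 2681 = (12008 + 1/33381) - 2681 = 400839049/33381 - 2681 = 311344588/33381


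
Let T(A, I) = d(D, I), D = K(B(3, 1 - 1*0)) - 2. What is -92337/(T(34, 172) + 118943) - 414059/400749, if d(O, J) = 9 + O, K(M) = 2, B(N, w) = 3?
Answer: -86257106581/47669895048 ≈ -1.8095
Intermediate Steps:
D = 0 (D = 2 - 2 = 0)
T(A, I) = 9 (T(A, I) = 9 + 0 = 9)
-92337/(T(34, 172) + 118943) - 414059/400749 = -92337/(9 + 118943) - 414059/400749 = -92337/118952 - 414059*1/400749 = -92337*1/118952 - 414059/400749 = -92337/118952 - 414059/400749 = -86257106581/47669895048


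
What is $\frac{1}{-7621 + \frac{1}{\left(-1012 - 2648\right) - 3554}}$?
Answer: $- \frac{7214}{54977895} \approx -0.00013122$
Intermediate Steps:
$\frac{1}{-7621 + \frac{1}{\left(-1012 - 2648\right) - 3554}} = \frac{1}{-7621 + \frac{1}{-3660 + \left(-4241 + 687\right)}} = \frac{1}{-7621 + \frac{1}{-3660 - 3554}} = \frac{1}{-7621 + \frac{1}{-7214}} = \frac{1}{-7621 - \frac{1}{7214}} = \frac{1}{- \frac{54977895}{7214}} = - \frac{7214}{54977895}$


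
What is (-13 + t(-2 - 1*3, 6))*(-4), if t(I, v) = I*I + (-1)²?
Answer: -52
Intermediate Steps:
t(I, v) = 1 + I² (t(I, v) = I² + 1 = 1 + I²)
(-13 + t(-2 - 1*3, 6))*(-4) = (-13 + (1 + (-2 - 1*3)²))*(-4) = (-13 + (1 + (-2 - 3)²))*(-4) = (-13 + (1 + (-5)²))*(-4) = (-13 + (1 + 25))*(-4) = (-13 + 26)*(-4) = 13*(-4) = -52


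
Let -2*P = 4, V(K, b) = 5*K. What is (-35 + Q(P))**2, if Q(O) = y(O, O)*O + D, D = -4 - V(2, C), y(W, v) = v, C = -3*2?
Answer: 2025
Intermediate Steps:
C = -6
D = -14 (D = -4 - 5*2 = -4 - 1*10 = -4 - 10 = -14)
P = -2 (P = -1/2*4 = -2)
Q(O) = -14 + O**2 (Q(O) = O*O - 14 = O**2 - 14 = -14 + O**2)
(-35 + Q(P))**2 = (-35 + (-14 + (-2)**2))**2 = (-35 + (-14 + 4))**2 = (-35 - 10)**2 = (-45)**2 = 2025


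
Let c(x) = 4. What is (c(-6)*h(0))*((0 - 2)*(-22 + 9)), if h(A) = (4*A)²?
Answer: 0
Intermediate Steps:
h(A) = 16*A²
(c(-6)*h(0))*((0 - 2)*(-22 + 9)) = (4*(16*0²))*((0 - 2)*(-22 + 9)) = (4*(16*0))*(-2*(-13)) = (4*0)*26 = 0*26 = 0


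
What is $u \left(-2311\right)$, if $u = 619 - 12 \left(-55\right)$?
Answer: $-2955769$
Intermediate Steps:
$u = 1279$ ($u = 619 - -660 = 619 + 660 = 1279$)
$u \left(-2311\right) = 1279 \left(-2311\right) = -2955769$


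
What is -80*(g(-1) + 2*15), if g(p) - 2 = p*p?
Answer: -2640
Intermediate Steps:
g(p) = 2 + p² (g(p) = 2 + p*p = 2 + p²)
-80*(g(-1) + 2*15) = -80*((2 + (-1)²) + 2*15) = -80*((2 + 1) + 30) = -80*(3 + 30) = -80*33 = -2640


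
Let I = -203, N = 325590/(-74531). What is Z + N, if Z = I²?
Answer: 3071022389/74531 ≈ 41205.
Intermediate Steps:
N = -325590/74531 (N = 325590*(-1/74531) = -325590/74531 ≈ -4.3685)
Z = 41209 (Z = (-203)² = 41209)
Z + N = 41209 - 325590/74531 = 3071022389/74531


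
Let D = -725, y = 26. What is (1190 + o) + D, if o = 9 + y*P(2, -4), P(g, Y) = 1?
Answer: 500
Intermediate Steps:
o = 35 (o = 9 + 26*1 = 9 + 26 = 35)
(1190 + o) + D = (1190 + 35) - 725 = 1225 - 725 = 500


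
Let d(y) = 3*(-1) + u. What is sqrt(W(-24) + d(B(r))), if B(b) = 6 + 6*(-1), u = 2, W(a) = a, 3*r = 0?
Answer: 5*I ≈ 5.0*I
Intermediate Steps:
r = 0 (r = (1/3)*0 = 0)
B(b) = 0 (B(b) = 6 - 6 = 0)
d(y) = -1 (d(y) = 3*(-1) + 2 = -3 + 2 = -1)
sqrt(W(-24) + d(B(r))) = sqrt(-24 - 1) = sqrt(-25) = 5*I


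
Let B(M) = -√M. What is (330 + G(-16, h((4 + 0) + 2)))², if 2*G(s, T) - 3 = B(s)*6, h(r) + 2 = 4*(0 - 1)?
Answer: 438993/4 - 7956*I ≈ 1.0975e+5 - 7956.0*I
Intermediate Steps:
h(r) = -6 (h(r) = -2 + 4*(0 - 1) = -2 + 4*(-1) = -2 - 4 = -6)
G(s, T) = 3/2 - 3*√s (G(s, T) = 3/2 + (-√s*6)/2 = 3/2 + (-6*√s)/2 = 3/2 - 3*√s)
(330 + G(-16, h((4 + 0) + 2)))² = (330 + (3/2 - 12*I))² = (663/2 - 12*I)²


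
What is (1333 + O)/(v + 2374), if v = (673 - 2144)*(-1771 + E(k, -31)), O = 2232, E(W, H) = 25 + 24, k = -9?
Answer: 3565/2535436 ≈ 0.0014061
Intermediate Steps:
E(W, H) = 49
v = 2533062 (v = (673 - 2144)*(-1771 + 49) = -1471*(-1722) = 2533062)
(1333 + O)/(v + 2374) = (1333 + 2232)/(2533062 + 2374) = 3565/2535436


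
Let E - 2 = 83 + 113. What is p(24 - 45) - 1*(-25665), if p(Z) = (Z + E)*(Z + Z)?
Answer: 18231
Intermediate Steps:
E = 198 (E = 2 + (83 + 113) = 2 + 196 = 198)
p(Z) = 2*Z*(198 + Z) (p(Z) = (Z + 198)*(Z + Z) = (198 + Z)*(2*Z) = 2*Z*(198 + Z))
p(24 - 45) - 1*(-25665) = 2*(24 - 45)*(198 + (24 - 45)) - 1*(-25665) = 2*(-21)*(198 - 21) + 25665 = 2*(-21)*177 + 25665 = -7434 + 25665 = 18231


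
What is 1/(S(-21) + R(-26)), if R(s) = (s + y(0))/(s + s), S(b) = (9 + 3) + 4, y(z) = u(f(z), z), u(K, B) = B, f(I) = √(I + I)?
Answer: 2/33 ≈ 0.060606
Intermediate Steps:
f(I) = √2*√I (f(I) = √(2*I) = √2*√I)
y(z) = z
S(b) = 16 (S(b) = 12 + 4 = 16)
R(s) = ½ (R(s) = (s + 0)/(s + s) = s/((2*s)) = s*(1/(2*s)) = ½)
1/(S(-21) + R(-26)) = 1/(16 + ½) = 1/(33/2) = 2/33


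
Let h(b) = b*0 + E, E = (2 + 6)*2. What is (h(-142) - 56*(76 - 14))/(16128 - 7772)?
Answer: -864/2089 ≈ -0.41360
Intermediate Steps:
E = 16 (E = 8*2 = 16)
h(b) = 16 (h(b) = b*0 + 16 = 0 + 16 = 16)
(h(-142) - 56*(76 - 14))/(16128 - 7772) = (16 - 56*(76 - 14))/(16128 - 7772) = (16 - 56*62)/8356 = (16 - 3472)*(1/8356) = -3456*1/8356 = -864/2089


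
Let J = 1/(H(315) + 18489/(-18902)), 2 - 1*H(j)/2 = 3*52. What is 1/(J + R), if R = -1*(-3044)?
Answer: 5840305/17777869518 ≈ 0.00032852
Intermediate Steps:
H(j) = -308 (H(j) = 4 - 6*52 = 4 - 2*156 = 4 - 312 = -308)
R = 3044
J = -18902/5840305 (J = 1/(-308 + 18489/(-18902)) = 1/(-308 + 18489*(-1/18902)) = 1/(-308 - 18489/18902) = 1/(-5840305/18902) = -18902/5840305 ≈ -0.0032365)
1/(J + R) = 1/(-18902/5840305 + 3044) = 1/(17777869518/5840305) = 5840305/17777869518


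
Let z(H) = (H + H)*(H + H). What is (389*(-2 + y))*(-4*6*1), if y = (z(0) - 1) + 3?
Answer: 0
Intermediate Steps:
z(H) = 4*H**2 (z(H) = (2*H)*(2*H) = 4*H**2)
y = 2 (y = (4*0**2 - 1) + 3 = (4*0 - 1) + 3 = (0 - 1) + 3 = -1 + 3 = 2)
(389*(-2 + y))*(-4*6*1) = (389*(-2 + 2))*(-4*6*1) = (389*0)*(-24*1) = 0*(-24) = 0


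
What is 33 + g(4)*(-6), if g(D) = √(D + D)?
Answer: 33 - 12*√2 ≈ 16.029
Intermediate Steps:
g(D) = √2*√D (g(D) = √(2*D) = √2*√D)
33 + g(4)*(-6) = 33 + (√2*√4)*(-6) = 33 + (√2*2)*(-6) = 33 + (2*√2)*(-6) = 33 - 12*√2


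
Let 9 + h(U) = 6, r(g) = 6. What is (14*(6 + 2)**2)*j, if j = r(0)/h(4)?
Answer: -1792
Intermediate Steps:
h(U) = -3 (h(U) = -9 + 6 = -3)
j = -2 (j = 6/(-3) = 6*(-1/3) = -2)
(14*(6 + 2)**2)*j = (14*(6 + 2)**2)*(-2) = (14*8**2)*(-2) = (14*64)*(-2) = 896*(-2) = -1792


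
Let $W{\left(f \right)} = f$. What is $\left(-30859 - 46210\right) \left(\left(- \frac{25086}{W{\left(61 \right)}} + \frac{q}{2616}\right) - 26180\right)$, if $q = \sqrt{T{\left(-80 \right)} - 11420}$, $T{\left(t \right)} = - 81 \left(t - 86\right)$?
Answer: $\frac{125011004554}{61} - \frac{77069 \sqrt{2026}}{2616} \approx 2.0494 \cdot 10^{9}$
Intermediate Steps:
$T{\left(t \right)} = 6966 - 81 t$ ($T{\left(t \right)} = - 81 \left(-86 + t\right) = 6966 - 81 t$)
$q = \sqrt{2026}$ ($q = \sqrt{\left(6966 - -6480\right) - 11420} = \sqrt{\left(6966 + 6480\right) - 11420} = \sqrt{13446 - 11420} = \sqrt{2026} \approx 45.011$)
$\left(-30859 - 46210\right) \left(\left(- \frac{25086}{W{\left(61 \right)}} + \frac{q}{2616}\right) - 26180\right) = \left(-30859 - 46210\right) \left(\left(- \frac{25086}{61} + \frac{\sqrt{2026}}{2616}\right) - 26180\right) = - 77069 \left(\left(\left(-25086\right) \frac{1}{61} + \sqrt{2026} \cdot \frac{1}{2616}\right) - 26180\right) = - 77069 \left(\left(- \frac{25086}{61} + \frac{\sqrt{2026}}{2616}\right) - 26180\right) = - 77069 \left(- \frac{1622066}{61} + \frac{\sqrt{2026}}{2616}\right) = \frac{125011004554}{61} - \frac{77069 \sqrt{2026}}{2616}$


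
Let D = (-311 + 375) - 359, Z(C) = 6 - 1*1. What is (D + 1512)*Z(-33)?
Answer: 6085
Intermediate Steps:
Z(C) = 5 (Z(C) = 6 - 1 = 5)
D = -295 (D = 64 - 359 = -295)
(D + 1512)*Z(-33) = (-295 + 1512)*5 = 1217*5 = 6085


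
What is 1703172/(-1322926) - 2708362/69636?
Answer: -925391148151/23030818734 ≈ -40.181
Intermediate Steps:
1703172/(-1322926) - 2708362/69636 = 1703172*(-1/1322926) - 2708362*1/69636 = -851586/661463 - 1354181/34818 = -925391148151/23030818734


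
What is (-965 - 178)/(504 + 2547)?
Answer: -127/339 ≈ -0.37463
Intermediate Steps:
(-965 - 178)/(504 + 2547) = -1143/3051 = -1143*1/3051 = -127/339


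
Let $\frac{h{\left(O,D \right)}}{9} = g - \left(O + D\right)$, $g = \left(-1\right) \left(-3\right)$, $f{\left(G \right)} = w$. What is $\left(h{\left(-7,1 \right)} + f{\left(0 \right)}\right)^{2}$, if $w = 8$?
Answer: $7921$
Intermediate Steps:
$f{\left(G \right)} = 8$
$g = 3$
$h{\left(O,D \right)} = 27 - 9 D - 9 O$ ($h{\left(O,D \right)} = 9 \left(3 - \left(O + D\right)\right) = 9 \left(3 - \left(D + O\right)\right) = 9 \left(3 - D - O\right) = 27 - 9 D - 9 O$)
$\left(h{\left(-7,1 \right)} + f{\left(0 \right)}\right)^{2} = \left(\left(27 - 9 - -63\right) + 8\right)^{2} = \left(\left(27 - 9 + 63\right) + 8\right)^{2} = \left(81 + 8\right)^{2} = 89^{2} = 7921$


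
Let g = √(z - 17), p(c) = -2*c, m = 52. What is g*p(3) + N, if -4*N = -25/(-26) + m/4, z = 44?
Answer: -363/104 - 18*√3 ≈ -34.667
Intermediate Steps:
N = -363/104 (N = -(-25/(-26) + 52/4)/4 = -(-25*(-1/26) + 52*(¼))/4 = -(25/26 + 13)/4 = -¼*363/26 = -363/104 ≈ -3.4904)
g = 3*√3 (g = √(44 - 17) = √27 = 3*√3 ≈ 5.1962)
g*p(3) + N = (3*√3)*(-2*3) - 363/104 = (3*√3)*(-6) - 363/104 = -18*√3 - 363/104 = -363/104 - 18*√3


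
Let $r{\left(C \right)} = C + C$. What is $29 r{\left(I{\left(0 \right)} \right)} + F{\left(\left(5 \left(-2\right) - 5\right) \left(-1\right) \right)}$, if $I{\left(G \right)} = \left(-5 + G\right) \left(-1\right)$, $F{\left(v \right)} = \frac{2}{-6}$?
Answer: $\frac{869}{3} \approx 289.67$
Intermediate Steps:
$F{\left(v \right)} = - \frac{1}{3}$ ($F{\left(v \right)} = 2 \left(- \frac{1}{6}\right) = - \frac{1}{3}$)
$I{\left(G \right)} = 5 - G$
$r{\left(C \right)} = 2 C$
$29 r{\left(I{\left(0 \right)} \right)} + F{\left(\left(5 \left(-2\right) - 5\right) \left(-1\right) \right)} = 29 \cdot 2 \left(5 - 0\right) - \frac{1}{3} = 29 \cdot 2 \left(5 + 0\right) - \frac{1}{3} = 29 \cdot 2 \cdot 5 - \frac{1}{3} = 29 \cdot 10 - \frac{1}{3} = 290 - \frac{1}{3} = \frac{869}{3}$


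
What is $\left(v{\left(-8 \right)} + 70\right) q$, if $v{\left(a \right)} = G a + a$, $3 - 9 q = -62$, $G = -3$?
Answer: $\frac{5590}{9} \approx 621.11$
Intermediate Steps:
$q = \frac{65}{9}$ ($q = \frac{1}{3} - - \frac{62}{9} = \frac{1}{3} + \frac{62}{9} = \frac{65}{9} \approx 7.2222$)
$v{\left(a \right)} = - 2 a$ ($v{\left(a \right)} = - 3 a + a = - 2 a$)
$\left(v{\left(-8 \right)} + 70\right) q = \left(\left(-2\right) \left(-8\right) + 70\right) \frac{65}{9} = \left(16 + 70\right) \frac{65}{9} = 86 \cdot \frac{65}{9} = \frac{5590}{9}$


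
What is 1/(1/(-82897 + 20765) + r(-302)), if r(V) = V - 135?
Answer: -62132/27151685 ≈ -0.0022883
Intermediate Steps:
r(V) = -135 + V
1/(1/(-82897 + 20765) + r(-302)) = 1/(1/(-82897 + 20765) + (-135 - 302)) = 1/(1/(-62132) - 437) = 1/(-1/62132 - 437) = 1/(-27151685/62132) = -62132/27151685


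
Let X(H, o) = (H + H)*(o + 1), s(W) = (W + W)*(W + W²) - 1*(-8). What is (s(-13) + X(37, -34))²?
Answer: 42120100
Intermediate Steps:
s(W) = 8 + 2*W*(W + W²) (s(W) = (2*W)*(W + W²) + 8 = 2*W*(W + W²) + 8 = 8 + 2*W*(W + W²))
X(H, o) = 2*H*(1 + o) (X(H, o) = (2*H)*(1 + o) = 2*H*(1 + o))
(s(-13) + X(37, -34))² = ((8 + 2*(-13)² + 2*(-13)³) + 2*37*(1 - 34))² = ((8 + 2*169 + 2*(-2197)) + 2*37*(-33))² = ((8 + 338 - 4394) - 2442)² = (-4048 - 2442)² = (-6490)² = 42120100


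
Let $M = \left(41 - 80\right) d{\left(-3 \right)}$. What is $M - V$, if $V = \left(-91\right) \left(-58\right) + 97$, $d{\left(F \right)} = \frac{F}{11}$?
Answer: $- \frac{59008}{11} \approx -5364.4$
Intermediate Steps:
$d{\left(F \right)} = \frac{F}{11}$ ($d{\left(F \right)} = F \frac{1}{11} = \frac{F}{11}$)
$V = 5375$ ($V = 5278 + 97 = 5375$)
$M = \frac{117}{11}$ ($M = \left(41 - 80\right) \frac{1}{11} \left(-3\right) = \left(-39\right) \left(- \frac{3}{11}\right) = \frac{117}{11} \approx 10.636$)
$M - V = \frac{117}{11} - 5375 = - \frac{59008}{11}$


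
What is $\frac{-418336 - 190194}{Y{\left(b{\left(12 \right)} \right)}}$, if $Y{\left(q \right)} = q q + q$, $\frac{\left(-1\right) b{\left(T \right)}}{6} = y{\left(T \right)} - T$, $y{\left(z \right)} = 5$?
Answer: $- \frac{304265}{903} \approx -336.95$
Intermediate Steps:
$b{\left(T \right)} = -30 + 6 T$ ($b{\left(T \right)} = - 6 \left(5 - T\right) = -30 + 6 T$)
$Y{\left(q \right)} = q + q^{2}$ ($Y{\left(q \right)} = q^{2} + q = q + q^{2}$)
$\frac{-418336 - 190194}{Y{\left(b{\left(12 \right)} \right)}} = \frac{-418336 - 190194}{\left(-30 + 6 \cdot 12\right) \left(1 + \left(-30 + 6 \cdot 12\right)\right)} = \frac{-418336 - 190194}{\left(-30 + 72\right) \left(1 + \left(-30 + 72\right)\right)} = - \frac{608530}{42 \left(1 + 42\right)} = - \frac{608530}{42 \cdot 43} = - \frac{608530}{1806} = \left(-608530\right) \frac{1}{1806} = - \frac{304265}{903}$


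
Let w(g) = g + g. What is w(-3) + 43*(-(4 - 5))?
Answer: 37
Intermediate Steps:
w(g) = 2*g
w(-3) + 43*(-(4 - 5)) = 2*(-3) + 43*(-(4 - 5)) = -6 + 43*(-1*(-1)) = -6 + 43*1 = -6 + 43 = 37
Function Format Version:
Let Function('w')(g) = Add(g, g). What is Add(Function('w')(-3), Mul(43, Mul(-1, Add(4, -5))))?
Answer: 37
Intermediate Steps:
Function('w')(g) = Mul(2, g)
Add(Function('w')(-3), Mul(43, Mul(-1, Add(4, -5)))) = Add(Mul(2, -3), Mul(43, Mul(-1, Add(4, -5)))) = Add(-6, Mul(43, Mul(-1, -1))) = Add(-6, Mul(43, 1)) = Add(-6, 43) = 37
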